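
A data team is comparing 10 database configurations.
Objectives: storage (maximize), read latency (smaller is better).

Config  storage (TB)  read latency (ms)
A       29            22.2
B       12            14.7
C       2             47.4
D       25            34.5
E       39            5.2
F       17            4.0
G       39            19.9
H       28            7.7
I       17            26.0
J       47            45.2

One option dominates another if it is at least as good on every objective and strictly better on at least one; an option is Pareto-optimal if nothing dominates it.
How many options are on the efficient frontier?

A: dominated by E (storage 39≥29, read latency 5.2≤22.2).
B: dominated by E (storage 39≥12, read latency 5.2≤14.7).
C: dominated by A (storage 29≥2, read latency 22.2≤47.4).
D: dominated by A (storage 29≥25, read latency 22.2≤34.5).
E: not dominated.
F: not dominated (best read latency).
G: dominated by E (storage 39≥39, read latency 5.2≤19.9).
H: dominated by E (storage 39≥28, read latency 5.2≤7.7).
I: dominated by A (storage 29≥17, read latency 22.2≤26.0).
J: not dominated (best storage).
Pareto-optimal: E, F, J → 3.

3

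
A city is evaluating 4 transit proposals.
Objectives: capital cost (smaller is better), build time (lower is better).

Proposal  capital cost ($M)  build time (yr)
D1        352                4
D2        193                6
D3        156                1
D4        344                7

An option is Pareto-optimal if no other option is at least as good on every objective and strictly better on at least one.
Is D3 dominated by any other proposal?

No

D1: worse on capital cost (352 vs 156).
D2: worse on capital cost (193 vs 156).
D4: worse on capital cost (344 vs 156).
No option is at least as good as D3 on every objective and strictly better on one.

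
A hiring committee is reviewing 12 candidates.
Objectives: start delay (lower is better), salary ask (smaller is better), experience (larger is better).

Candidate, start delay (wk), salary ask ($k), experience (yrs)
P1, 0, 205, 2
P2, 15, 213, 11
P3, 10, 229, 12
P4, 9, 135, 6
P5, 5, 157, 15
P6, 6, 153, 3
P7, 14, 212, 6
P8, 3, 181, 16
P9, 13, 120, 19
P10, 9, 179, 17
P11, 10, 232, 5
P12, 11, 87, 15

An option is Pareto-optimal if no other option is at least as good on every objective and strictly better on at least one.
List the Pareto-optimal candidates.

P1, P4, P5, P6, P8, P9, P10, P12

P1: not dominated (best start delay).
P2: dominated by P5 (start delay 5≤15, salary ask 157≤213, experience 15≥11).
P3: dominated by P5 (start delay 5≤10, salary ask 157≤229, experience 15≥12).
P4: not dominated.
P5: not dominated.
P6: not dominated.
P7: dominated by P4 (start delay 9≤14, salary ask 135≤212, experience 6≥6).
P8: not dominated.
P9: not dominated (best experience).
P10: not dominated.
P11: dominated by P3 (start delay 10≤10, salary ask 229≤232, experience 12≥5).
P12: not dominated (best salary ask).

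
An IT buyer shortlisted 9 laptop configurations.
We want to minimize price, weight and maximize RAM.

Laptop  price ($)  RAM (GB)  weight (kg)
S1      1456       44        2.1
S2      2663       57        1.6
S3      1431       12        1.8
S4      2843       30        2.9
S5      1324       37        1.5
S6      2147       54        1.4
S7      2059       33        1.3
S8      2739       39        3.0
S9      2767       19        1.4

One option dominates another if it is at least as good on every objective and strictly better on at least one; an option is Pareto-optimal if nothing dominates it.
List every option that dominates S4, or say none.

S1, S2, S5, S6, S7

S1: price 1456≤2843, RAM 44≥30, weight 2.1≤2.9 — dominates S4.
S2: price 2663≤2843, RAM 57≥30, weight 1.6≤2.9 — dominates S4.
S5: price 1324≤2843, RAM 37≥30, weight 1.5≤2.9 — dominates S4.
S6: price 2147≤2843, RAM 54≥30, weight 1.4≤2.9 — dominates S4.
S7: price 2059≤2843, RAM 33≥30, weight 1.3≤2.9 — dominates S4.
Others (S3, S8, S9) are each worse than S4 on at least one objective.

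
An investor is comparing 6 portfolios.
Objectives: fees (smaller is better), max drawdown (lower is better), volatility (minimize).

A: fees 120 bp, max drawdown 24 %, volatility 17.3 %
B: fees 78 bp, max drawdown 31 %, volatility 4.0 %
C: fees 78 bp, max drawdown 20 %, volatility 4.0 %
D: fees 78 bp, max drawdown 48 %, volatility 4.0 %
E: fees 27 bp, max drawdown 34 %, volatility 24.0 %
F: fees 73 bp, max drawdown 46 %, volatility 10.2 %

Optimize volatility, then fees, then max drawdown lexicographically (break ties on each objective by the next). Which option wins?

First minimize volatility: best is 4.0, kept {B, C, D}.
Then minimize fees: best is 78, kept {B, C, D}.
Then minimize max drawdown: best is 20, kept {C}.

C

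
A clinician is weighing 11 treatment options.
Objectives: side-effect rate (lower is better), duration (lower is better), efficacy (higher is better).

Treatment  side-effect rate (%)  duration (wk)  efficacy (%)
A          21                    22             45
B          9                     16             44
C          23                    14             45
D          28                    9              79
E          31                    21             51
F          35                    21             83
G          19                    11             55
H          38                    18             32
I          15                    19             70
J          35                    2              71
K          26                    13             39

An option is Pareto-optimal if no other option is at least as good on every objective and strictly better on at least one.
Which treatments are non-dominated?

A: dominated by G (side-effect rate 19≤21, duration 11≤22, efficacy 55≥45).
B: not dominated (best side-effect rate).
C: dominated by G (side-effect rate 19≤23, duration 11≤14, efficacy 55≥45).
D: not dominated.
E: dominated by D (side-effect rate 28≤31, duration 9≤21, efficacy 79≥51).
F: not dominated (best efficacy).
G: not dominated.
H: dominated by B (side-effect rate 9≤38, duration 16≤18, efficacy 44≥32).
I: not dominated.
J: not dominated (best duration).
K: dominated by G (side-effect rate 19≤26, duration 11≤13, efficacy 55≥39).

B, D, F, G, I, J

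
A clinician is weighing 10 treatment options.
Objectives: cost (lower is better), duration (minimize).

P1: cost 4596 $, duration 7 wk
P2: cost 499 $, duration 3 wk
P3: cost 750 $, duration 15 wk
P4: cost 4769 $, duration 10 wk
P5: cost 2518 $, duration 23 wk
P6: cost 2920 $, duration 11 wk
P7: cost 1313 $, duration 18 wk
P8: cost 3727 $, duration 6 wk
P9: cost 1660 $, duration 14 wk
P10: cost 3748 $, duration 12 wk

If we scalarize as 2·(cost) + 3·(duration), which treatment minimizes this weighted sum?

P2

P1: 2·4596 + 3·7 = 9213
P2: 2·499 + 3·3 = 1007
P3: 2·750 + 3·15 = 1545
P4: 2·4769 + 3·10 = 9568
P5: 2·2518 + 3·23 = 5105
P6: 2·2920 + 3·11 = 5873
P7: 2·1313 + 3·18 = 2680
P8: 2·3727 + 3·6 = 7472
P9: 2·1660 + 3·14 = 3362
P10: 2·3748 + 3·12 = 7532
Lowest: P2 at 1007.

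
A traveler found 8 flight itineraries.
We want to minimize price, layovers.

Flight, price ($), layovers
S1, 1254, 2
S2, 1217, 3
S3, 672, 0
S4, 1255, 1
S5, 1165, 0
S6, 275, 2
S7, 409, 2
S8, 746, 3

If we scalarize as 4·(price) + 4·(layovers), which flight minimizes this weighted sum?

S6

S1: 4·1254 + 4·2 = 5024
S2: 4·1217 + 4·3 = 4880
S3: 4·672 + 4·0 = 2688
S4: 4·1255 + 4·1 = 5024
S5: 4·1165 + 4·0 = 4660
S6: 4·275 + 4·2 = 1108
S7: 4·409 + 4·2 = 1644
S8: 4·746 + 4·3 = 2996
Lowest: S6 at 1108.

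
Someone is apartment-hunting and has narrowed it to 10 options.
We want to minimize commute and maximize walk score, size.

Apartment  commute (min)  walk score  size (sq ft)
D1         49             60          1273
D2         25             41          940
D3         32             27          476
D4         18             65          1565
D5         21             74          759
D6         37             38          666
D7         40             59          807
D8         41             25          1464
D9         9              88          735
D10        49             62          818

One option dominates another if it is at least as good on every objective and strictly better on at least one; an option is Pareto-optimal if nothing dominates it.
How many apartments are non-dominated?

3

D1: dominated by D4 (commute 18≤49, walk score 65≥60, size 1565≥1273).
D2: dominated by D4 (commute 18≤25, walk score 65≥41, size 1565≥940).
D3: dominated by D2 (commute 25≤32, walk score 41≥27, size 940≥476).
D4: not dominated (best size).
D5: not dominated.
D6: dominated by D2 (commute 25≤37, walk score 41≥38, size 940≥666).
D7: dominated by D4 (commute 18≤40, walk score 65≥59, size 1565≥807).
D8: dominated by D4 (commute 18≤41, walk score 65≥25, size 1565≥1464).
D9: not dominated (best commute).
D10: dominated by D4 (commute 18≤49, walk score 65≥62, size 1565≥818).
Pareto-optimal: D4, D5, D9 → 3.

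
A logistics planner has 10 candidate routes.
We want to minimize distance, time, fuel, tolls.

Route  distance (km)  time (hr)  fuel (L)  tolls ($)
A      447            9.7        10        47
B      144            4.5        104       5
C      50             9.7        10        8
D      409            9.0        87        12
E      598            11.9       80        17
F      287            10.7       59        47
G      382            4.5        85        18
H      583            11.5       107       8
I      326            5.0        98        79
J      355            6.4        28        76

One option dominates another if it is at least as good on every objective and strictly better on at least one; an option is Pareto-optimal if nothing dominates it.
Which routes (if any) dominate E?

C: distance 50≤598, time 9.7≤11.9, fuel 10≤80, tolls 8≤17 — dominates E.
Others (A, B, D, F, G, H, I, J) are each worse than E on at least one objective.

C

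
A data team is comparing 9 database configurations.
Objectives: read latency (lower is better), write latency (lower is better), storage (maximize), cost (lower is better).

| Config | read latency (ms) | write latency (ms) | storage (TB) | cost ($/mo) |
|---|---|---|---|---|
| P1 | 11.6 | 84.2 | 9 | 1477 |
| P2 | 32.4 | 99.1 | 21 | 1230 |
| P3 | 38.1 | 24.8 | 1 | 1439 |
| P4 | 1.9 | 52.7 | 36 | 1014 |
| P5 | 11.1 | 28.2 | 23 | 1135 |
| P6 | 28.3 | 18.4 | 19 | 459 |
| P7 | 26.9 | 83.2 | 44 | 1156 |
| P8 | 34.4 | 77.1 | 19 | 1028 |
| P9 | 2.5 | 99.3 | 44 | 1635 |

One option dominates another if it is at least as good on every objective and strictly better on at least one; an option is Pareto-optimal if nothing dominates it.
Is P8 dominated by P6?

Yes

P6 vs P8: read latency 28.3≤34.4, write latency 18.4≤77.1, storage 19≥19, cost 459≤1028 — P6 is at least as good on every objective with at least one strict improvement.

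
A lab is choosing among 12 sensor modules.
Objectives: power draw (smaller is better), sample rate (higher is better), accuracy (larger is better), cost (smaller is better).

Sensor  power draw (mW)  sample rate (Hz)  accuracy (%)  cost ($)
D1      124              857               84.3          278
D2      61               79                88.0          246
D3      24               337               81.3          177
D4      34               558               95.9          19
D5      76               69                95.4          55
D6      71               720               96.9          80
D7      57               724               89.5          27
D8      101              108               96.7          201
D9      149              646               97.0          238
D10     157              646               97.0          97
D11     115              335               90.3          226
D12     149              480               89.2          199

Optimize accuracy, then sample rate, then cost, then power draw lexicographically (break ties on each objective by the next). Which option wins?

D10

First maximize accuracy: best is 97.0, kept {D9, D10}.
Then maximize sample rate: best is 646, kept {D9, D10}.
Then minimize cost: best is 97, kept {D10}.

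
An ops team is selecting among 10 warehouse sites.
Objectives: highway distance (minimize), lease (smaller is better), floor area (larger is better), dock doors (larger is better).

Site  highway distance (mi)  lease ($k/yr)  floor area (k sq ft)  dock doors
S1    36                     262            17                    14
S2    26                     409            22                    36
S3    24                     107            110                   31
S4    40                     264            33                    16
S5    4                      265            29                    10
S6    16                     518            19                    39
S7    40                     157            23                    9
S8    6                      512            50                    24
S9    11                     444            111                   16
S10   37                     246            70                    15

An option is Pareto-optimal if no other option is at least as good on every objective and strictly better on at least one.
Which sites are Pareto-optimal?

S2, S3, S5, S6, S8, S9

S1: dominated by S3 (highway distance 24≤36, lease 107≤262, floor area 110≥17, dock doors 31≥14).
S2: not dominated.
S3: not dominated (best lease).
S4: dominated by S3 (highway distance 24≤40, lease 107≤264, floor area 110≥33, dock doors 31≥16).
S5: not dominated (best highway distance).
S6: not dominated (best dock doors).
S7: dominated by S3 (highway distance 24≤40, lease 107≤157, floor area 110≥23, dock doors 31≥9).
S8: not dominated.
S9: not dominated (best floor area).
S10: dominated by S3 (highway distance 24≤37, lease 107≤246, floor area 110≥70, dock doors 31≥15).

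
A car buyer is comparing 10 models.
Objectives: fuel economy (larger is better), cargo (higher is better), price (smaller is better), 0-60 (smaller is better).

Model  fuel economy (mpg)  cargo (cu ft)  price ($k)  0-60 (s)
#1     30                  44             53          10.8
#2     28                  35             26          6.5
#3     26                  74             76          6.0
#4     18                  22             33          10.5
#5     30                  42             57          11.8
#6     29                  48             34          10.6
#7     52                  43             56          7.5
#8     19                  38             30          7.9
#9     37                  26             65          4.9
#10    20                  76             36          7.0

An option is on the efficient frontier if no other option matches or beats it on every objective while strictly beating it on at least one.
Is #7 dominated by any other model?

#1: worse on fuel economy (30 vs 52).
#2: worse on fuel economy (28 vs 52).
#3: worse on fuel economy (26 vs 52).
#4: worse on fuel economy (18 vs 52).
#5: worse on fuel economy (30 vs 52).
#6: worse on fuel economy (29 vs 52).
#8: worse on fuel economy (19 vs 52).
#9: worse on fuel economy (37 vs 52).
#10: worse on fuel economy (20 vs 52).
No option is at least as good as #7 on every objective and strictly better on one.

No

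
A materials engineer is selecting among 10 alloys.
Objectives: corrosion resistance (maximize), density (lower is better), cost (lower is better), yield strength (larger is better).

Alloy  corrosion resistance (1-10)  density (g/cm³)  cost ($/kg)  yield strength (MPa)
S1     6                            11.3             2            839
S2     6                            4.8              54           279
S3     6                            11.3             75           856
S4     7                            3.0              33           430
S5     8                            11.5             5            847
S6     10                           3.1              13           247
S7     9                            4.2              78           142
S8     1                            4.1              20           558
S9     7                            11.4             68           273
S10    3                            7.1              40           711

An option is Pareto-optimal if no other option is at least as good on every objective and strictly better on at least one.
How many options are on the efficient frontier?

S1: not dominated (best cost).
S2: dominated by S4 (corrosion resistance 7≥6, density 3.0≤4.8, cost 33≤54, yield strength 430≥279).
S3: not dominated (best yield strength).
S4: not dominated (best density).
S5: not dominated.
S6: not dominated (best corrosion resistance).
S7: dominated by S6 (corrosion resistance 10≥9, density 3.1≤4.2, cost 13≤78, yield strength 247≥142).
S8: not dominated.
S9: dominated by S4 (corrosion resistance 7≥7, density 3.0≤11.4, cost 33≤68, yield strength 430≥273).
S10: not dominated.
Pareto-optimal: S1, S3, S4, S5, S6, S8, S10 → 7.

7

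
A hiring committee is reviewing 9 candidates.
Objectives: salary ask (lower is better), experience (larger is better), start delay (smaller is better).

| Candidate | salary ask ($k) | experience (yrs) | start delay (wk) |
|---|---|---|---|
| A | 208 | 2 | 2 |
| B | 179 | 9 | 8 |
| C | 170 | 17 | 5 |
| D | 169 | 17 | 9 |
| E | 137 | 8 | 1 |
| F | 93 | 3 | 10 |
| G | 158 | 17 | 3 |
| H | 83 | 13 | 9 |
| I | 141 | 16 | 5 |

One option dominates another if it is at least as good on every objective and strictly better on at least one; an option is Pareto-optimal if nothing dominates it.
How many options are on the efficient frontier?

A: dominated by E (salary ask 137≤208, experience 8≥2, start delay 1≤2).
B: dominated by C (salary ask 170≤179, experience 17≥9, start delay 5≤8).
C: dominated by G (salary ask 158≤170, experience 17≥17, start delay 3≤5).
D: dominated by G (salary ask 158≤169, experience 17≥17, start delay 3≤9).
E: not dominated (best start delay).
F: dominated by H (salary ask 83≤93, experience 13≥3, start delay 9≤10).
G: not dominated.
H: not dominated (best salary ask).
I: not dominated.
Pareto-optimal: E, G, H, I → 4.

4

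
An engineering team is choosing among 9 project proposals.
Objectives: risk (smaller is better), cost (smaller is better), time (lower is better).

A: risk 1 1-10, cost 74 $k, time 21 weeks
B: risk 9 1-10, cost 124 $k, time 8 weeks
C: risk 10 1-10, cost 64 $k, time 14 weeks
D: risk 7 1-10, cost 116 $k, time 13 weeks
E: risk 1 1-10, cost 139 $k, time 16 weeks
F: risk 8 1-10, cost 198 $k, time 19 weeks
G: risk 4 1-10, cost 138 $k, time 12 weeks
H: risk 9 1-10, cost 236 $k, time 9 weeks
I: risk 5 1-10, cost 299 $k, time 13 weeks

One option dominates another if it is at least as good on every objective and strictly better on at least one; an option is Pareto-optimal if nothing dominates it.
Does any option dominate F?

Yes

D vs F: risk 7≤8, cost 116≤198, time 13≤19 — D is at least as good on every objective and strictly better on at least one, so D dominates F.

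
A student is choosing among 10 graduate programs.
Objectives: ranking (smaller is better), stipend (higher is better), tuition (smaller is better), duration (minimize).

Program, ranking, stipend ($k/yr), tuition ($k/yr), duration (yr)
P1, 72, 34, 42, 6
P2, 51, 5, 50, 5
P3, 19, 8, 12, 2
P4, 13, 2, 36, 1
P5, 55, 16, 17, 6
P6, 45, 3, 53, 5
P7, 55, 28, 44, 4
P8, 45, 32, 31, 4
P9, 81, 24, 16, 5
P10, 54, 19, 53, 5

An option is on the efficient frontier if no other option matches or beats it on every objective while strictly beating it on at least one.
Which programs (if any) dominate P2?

P3, P8

P3: ranking 19≤51, stipend 8≥5, tuition 12≤50, duration 2≤5 — dominates P2.
P8: ranking 45≤51, stipend 32≥5, tuition 31≤50, duration 4≤5 — dominates P2.
Others (P1, P4, P5, P6, P7, P9, P10) are each worse than P2 on at least one objective.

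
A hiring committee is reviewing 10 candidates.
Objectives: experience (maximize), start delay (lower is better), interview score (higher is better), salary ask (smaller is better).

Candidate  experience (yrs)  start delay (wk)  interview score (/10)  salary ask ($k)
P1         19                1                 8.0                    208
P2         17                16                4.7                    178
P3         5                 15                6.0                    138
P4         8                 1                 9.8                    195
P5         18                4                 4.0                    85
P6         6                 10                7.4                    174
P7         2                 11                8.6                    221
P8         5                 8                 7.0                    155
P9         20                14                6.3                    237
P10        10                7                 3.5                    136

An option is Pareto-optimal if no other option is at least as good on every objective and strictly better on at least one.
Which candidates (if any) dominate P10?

P5: experience 18≥10, start delay 4≤7, interview score 4.0≥3.5, salary ask 85≤136 — dominates P10.
Others (P1, P2, P3, P4, P6, P7, P8, P9) are each worse than P10 on at least one objective.

P5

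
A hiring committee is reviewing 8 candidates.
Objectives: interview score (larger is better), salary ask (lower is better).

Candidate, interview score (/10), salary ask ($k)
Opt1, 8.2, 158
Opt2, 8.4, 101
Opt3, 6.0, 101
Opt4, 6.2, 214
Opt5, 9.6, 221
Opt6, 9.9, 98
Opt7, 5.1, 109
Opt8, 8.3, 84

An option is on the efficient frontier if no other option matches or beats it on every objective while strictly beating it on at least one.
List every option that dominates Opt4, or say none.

Opt1, Opt2, Opt6, Opt8

Opt1: interview score 8.2≥6.2, salary ask 158≤214 — dominates Opt4.
Opt2: interview score 8.4≥6.2, salary ask 101≤214 — dominates Opt4.
Opt6: interview score 9.9≥6.2, salary ask 98≤214 — dominates Opt4.
Opt8: interview score 8.3≥6.2, salary ask 84≤214 — dominates Opt4.
Others (Opt3, Opt5, Opt7) are each worse than Opt4 on at least one objective.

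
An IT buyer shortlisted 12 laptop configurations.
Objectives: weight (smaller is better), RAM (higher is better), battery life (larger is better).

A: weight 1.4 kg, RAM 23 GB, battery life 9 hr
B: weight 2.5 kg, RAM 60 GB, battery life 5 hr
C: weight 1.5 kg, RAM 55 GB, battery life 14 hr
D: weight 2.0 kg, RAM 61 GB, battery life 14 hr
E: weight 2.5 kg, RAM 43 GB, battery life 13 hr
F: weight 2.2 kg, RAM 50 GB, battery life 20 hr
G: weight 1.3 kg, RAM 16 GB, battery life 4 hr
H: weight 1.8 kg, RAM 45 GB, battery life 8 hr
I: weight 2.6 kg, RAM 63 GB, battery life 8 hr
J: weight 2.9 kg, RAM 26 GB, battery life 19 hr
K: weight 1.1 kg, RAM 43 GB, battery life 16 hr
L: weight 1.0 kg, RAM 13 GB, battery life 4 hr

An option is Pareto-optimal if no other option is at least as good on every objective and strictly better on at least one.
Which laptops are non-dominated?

A: dominated by K (weight 1.1≤1.4, RAM 43≥23, battery life 16≥9).
B: dominated by D (weight 2.0≤2.5, RAM 61≥60, battery life 14≥5).
C: not dominated.
D: not dominated.
E: dominated by C (weight 1.5≤2.5, RAM 55≥43, battery life 14≥13).
F: not dominated (best battery life).
G: dominated by K (weight 1.1≤1.3, RAM 43≥16, battery life 16≥4).
H: dominated by C (weight 1.5≤1.8, RAM 55≥45, battery life 14≥8).
I: not dominated (best RAM).
J: dominated by F (weight 2.2≤2.9, RAM 50≥26, battery life 20≥19).
K: not dominated.
L: not dominated (best weight).

C, D, F, I, K, L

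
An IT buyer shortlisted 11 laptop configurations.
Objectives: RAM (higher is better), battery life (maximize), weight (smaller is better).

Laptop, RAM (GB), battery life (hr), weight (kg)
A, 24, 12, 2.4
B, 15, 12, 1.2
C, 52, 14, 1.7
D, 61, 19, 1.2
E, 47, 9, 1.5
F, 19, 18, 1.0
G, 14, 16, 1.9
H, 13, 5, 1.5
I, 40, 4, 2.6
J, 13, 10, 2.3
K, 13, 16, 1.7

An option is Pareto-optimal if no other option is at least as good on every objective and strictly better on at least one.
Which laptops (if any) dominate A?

C: RAM 52≥24, battery life 14≥12, weight 1.7≤2.4 — dominates A.
D: RAM 61≥24, battery life 19≥12, weight 1.2≤2.4 — dominates A.
Others (B, E, F, G, H, I, J, K) are each worse than A on at least one objective.

C, D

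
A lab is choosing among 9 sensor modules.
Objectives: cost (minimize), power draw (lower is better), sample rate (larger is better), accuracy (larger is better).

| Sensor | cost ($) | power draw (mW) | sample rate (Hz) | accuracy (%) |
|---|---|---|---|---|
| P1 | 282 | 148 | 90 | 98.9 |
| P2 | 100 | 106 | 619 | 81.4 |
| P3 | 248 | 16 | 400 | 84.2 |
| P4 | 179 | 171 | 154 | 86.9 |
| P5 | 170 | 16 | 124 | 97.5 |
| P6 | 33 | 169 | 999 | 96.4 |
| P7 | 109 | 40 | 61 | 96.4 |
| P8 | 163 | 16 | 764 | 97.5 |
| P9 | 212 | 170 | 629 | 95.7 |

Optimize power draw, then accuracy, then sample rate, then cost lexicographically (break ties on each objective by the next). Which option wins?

P8

First minimize power draw: best is 16, kept {P3, P5, P8}.
Then maximize accuracy: best is 97.5, kept {P5, P8}.
Then maximize sample rate: best is 764, kept {P8}.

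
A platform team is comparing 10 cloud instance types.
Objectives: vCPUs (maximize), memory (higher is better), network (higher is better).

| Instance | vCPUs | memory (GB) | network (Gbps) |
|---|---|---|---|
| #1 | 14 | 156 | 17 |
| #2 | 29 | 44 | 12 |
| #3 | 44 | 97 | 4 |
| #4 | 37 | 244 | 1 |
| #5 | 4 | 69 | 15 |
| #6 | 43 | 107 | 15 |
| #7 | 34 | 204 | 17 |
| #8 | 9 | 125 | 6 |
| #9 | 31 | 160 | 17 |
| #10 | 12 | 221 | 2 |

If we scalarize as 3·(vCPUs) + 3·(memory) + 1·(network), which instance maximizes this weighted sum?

#1: 3·14 + 3·156 + 1·17 = 527
#2: 3·29 + 3·44 + 1·12 = 231
#3: 3·44 + 3·97 + 1·4 = 427
#4: 3·37 + 3·244 + 1·1 = 844
#5: 3·4 + 3·69 + 1·15 = 234
#6: 3·43 + 3·107 + 1·15 = 465
#7: 3·34 + 3·204 + 1·17 = 731
#8: 3·9 + 3·125 + 1·6 = 408
#9: 3·31 + 3·160 + 1·17 = 590
#10: 3·12 + 3·221 + 1·2 = 701
Highest: #4 at 844.

#4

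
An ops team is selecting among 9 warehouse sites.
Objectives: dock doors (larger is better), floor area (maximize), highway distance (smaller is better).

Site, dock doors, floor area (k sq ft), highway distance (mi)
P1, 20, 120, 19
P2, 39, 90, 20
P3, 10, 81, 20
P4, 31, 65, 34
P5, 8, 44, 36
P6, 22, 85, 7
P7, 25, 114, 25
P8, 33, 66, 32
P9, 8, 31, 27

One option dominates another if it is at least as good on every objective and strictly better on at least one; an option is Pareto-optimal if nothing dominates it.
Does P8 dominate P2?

No

P8 vs P2: P8 is worse on dock doors (33 vs 39), so it does not dominate P2.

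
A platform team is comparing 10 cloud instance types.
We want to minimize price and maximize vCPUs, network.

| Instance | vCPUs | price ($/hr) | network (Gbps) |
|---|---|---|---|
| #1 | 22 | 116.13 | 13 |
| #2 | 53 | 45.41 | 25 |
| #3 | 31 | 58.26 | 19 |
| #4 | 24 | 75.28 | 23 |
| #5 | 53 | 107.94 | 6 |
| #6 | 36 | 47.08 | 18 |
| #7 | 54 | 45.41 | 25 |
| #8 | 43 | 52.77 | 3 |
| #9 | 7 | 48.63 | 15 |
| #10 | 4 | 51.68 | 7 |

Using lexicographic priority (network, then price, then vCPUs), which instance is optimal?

#7

First maximize network: best is 25, kept {#2, #7}.
Then minimize price: best is 45.41, kept {#2, #7}.
Then maximize vCPUs: best is 54, kept {#7}.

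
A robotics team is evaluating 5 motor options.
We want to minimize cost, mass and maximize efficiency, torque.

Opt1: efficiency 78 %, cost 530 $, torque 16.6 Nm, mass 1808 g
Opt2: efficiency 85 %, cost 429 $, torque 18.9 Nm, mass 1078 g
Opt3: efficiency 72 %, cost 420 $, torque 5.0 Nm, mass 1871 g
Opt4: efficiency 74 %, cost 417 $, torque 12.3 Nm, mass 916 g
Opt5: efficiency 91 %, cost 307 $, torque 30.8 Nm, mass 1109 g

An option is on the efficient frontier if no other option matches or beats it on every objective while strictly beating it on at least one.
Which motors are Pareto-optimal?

Opt1: dominated by Opt2 (efficiency 85≥78, cost 429≤530, torque 18.9≥16.6, mass 1078≤1808).
Opt2: not dominated.
Opt3: dominated by Opt4 (efficiency 74≥72, cost 417≤420, torque 12.3≥5.0, mass 916≤1871).
Opt4: not dominated (best mass).
Opt5: not dominated (best efficiency).

Opt2, Opt4, Opt5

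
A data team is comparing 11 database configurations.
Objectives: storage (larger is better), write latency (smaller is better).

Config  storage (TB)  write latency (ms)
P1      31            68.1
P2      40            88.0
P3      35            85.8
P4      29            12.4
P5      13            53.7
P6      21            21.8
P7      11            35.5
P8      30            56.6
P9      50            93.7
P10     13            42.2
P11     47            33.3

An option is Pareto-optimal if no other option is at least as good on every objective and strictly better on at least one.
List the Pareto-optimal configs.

P4, P9, P11

P1: dominated by P11 (storage 47≥31, write latency 33.3≤68.1).
P2: dominated by P11 (storage 47≥40, write latency 33.3≤88.0).
P3: dominated by P11 (storage 47≥35, write latency 33.3≤85.8).
P4: not dominated (best write latency).
P5: dominated by P4 (storage 29≥13, write latency 12.4≤53.7).
P6: dominated by P4 (storage 29≥21, write latency 12.4≤21.8).
P7: dominated by P4 (storage 29≥11, write latency 12.4≤35.5).
P8: dominated by P11 (storage 47≥30, write latency 33.3≤56.6).
P9: not dominated (best storage).
P10: dominated by P4 (storage 29≥13, write latency 12.4≤42.2).
P11: not dominated.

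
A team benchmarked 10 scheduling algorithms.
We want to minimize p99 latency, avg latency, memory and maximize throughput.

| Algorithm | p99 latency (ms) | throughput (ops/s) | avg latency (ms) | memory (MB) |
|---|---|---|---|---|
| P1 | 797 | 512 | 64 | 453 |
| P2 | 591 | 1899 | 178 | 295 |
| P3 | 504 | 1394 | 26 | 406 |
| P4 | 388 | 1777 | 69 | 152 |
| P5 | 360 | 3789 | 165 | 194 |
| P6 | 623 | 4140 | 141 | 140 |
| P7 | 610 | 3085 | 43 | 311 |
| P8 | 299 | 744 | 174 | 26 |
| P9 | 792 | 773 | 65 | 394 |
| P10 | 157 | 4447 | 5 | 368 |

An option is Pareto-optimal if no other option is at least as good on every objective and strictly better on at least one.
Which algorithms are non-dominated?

P4, P5, P6, P7, P8, P10

P1: dominated by P3 (p99 latency 504≤797, throughput 1394≥512, avg latency 26≤64, memory 406≤453).
P2: dominated by P5 (p99 latency 360≤591, throughput 3789≥1899, avg latency 165≤178, memory 194≤295).
P3: dominated by P10 (p99 latency 157≤504, throughput 4447≥1394, avg latency 5≤26, memory 368≤406).
P4: not dominated.
P5: not dominated.
P6: not dominated.
P7: not dominated.
P8: not dominated (best memory).
P9: dominated by P7 (p99 latency 610≤792, throughput 3085≥773, avg latency 43≤65, memory 311≤394).
P10: not dominated (best p99 latency).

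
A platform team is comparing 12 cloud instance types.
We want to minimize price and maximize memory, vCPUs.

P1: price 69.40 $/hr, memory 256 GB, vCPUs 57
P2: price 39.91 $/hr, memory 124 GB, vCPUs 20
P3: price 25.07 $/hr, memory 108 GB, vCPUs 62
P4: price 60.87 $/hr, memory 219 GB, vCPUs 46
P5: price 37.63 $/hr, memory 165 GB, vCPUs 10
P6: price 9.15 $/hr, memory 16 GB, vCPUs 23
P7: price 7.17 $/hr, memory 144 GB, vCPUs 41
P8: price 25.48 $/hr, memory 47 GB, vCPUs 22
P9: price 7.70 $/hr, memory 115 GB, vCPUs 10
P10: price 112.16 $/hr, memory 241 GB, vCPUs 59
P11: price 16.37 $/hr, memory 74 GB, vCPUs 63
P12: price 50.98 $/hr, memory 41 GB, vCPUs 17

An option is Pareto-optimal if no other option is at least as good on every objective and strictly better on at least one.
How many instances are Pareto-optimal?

7

P1: not dominated (best memory).
P2: dominated by P7 (price 7.17≤39.91, memory 144≥124, vCPUs 41≥20).
P3: not dominated.
P4: not dominated.
P5: not dominated.
P6: dominated by P7 (price 7.17≤9.15, memory 144≥16, vCPUs 41≥23).
P7: not dominated (best price).
P8: dominated by P3 (price 25.07≤25.48, memory 108≥47, vCPUs 62≥22).
P9: dominated by P7 (price 7.17≤7.70, memory 144≥115, vCPUs 41≥10).
P10: not dominated.
P11: not dominated (best vCPUs).
P12: dominated by P2 (price 39.91≤50.98, memory 124≥41, vCPUs 20≥17).
Pareto-optimal: P1, P3, P4, P5, P7, P10, P11 → 7.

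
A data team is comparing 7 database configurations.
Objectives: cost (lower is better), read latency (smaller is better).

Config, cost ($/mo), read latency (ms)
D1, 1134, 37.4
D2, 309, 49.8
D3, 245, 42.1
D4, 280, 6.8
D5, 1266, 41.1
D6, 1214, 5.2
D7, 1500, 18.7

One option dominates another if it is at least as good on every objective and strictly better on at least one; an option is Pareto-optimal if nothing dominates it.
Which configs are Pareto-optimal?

D1: dominated by D4 (cost 280≤1134, read latency 6.8≤37.4).
D2: dominated by D3 (cost 245≤309, read latency 42.1≤49.8).
D3: not dominated (best cost).
D4: not dominated.
D5: dominated by D1 (cost 1134≤1266, read latency 37.4≤41.1).
D6: not dominated (best read latency).
D7: dominated by D4 (cost 280≤1500, read latency 6.8≤18.7).

D3, D4, D6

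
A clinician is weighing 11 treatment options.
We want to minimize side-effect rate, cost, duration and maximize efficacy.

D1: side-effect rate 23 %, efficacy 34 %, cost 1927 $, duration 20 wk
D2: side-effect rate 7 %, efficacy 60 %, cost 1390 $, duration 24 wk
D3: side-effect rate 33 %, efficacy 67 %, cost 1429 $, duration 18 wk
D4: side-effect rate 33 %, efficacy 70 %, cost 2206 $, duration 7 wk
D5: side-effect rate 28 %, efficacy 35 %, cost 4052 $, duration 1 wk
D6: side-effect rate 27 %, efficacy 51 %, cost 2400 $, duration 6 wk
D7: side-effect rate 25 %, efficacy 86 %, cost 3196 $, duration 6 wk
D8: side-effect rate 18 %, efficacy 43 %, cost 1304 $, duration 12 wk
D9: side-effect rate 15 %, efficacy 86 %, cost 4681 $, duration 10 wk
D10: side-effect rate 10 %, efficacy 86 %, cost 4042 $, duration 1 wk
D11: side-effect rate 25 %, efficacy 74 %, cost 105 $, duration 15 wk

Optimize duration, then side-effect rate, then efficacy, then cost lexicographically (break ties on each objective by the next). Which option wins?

D10

First minimize duration: best is 1, kept {D5, D10}.
Then minimize side-effect rate: best is 10, kept {D10}.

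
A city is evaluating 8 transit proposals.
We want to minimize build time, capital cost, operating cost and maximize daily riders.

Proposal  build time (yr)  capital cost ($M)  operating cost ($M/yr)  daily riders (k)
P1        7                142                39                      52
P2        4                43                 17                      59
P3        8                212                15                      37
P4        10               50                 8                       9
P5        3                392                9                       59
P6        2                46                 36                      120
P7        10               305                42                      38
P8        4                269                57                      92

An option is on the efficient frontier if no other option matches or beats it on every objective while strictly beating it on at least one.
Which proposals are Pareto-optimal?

P1: dominated by P2 (build time 4≤7, capital cost 43≤142, operating cost 17≤39, daily riders 59≥52).
P2: not dominated (best capital cost).
P3: not dominated.
P4: not dominated (best operating cost).
P5: not dominated.
P6: not dominated (best build time).
P7: dominated by P1 (build time 7≤10, capital cost 142≤305, operating cost 39≤42, daily riders 52≥38).
P8: dominated by P6 (build time 2≤4, capital cost 46≤269, operating cost 36≤57, daily riders 120≥92).

P2, P3, P4, P5, P6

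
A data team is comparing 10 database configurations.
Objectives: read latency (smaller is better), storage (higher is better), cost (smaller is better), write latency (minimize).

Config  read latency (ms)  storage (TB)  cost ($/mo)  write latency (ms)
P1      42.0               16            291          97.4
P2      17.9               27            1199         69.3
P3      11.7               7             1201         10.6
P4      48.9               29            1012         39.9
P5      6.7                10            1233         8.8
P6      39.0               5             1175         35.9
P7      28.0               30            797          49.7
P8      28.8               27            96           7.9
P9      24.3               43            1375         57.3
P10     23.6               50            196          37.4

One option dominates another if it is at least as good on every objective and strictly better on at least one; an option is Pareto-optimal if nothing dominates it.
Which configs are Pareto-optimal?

P1: dominated by P8 (read latency 28.8≤42.0, storage 27≥16, cost 96≤291, write latency 7.9≤97.4).
P2: not dominated.
P3: not dominated.
P4: dominated by P10 (read latency 23.6≤48.9, storage 50≥29, cost 196≤1012, write latency 37.4≤39.9).
P5: not dominated (best read latency).
P6: dominated by P8 (read latency 28.8≤39.0, storage 27≥5, cost 96≤1175, write latency 7.9≤35.9).
P7: dominated by P10 (read latency 23.6≤28.0, storage 50≥30, cost 196≤797, write latency 37.4≤49.7).
P8: not dominated (best cost).
P9: dominated by P10 (read latency 23.6≤24.3, storage 50≥43, cost 196≤1375, write latency 37.4≤57.3).
P10: not dominated (best storage).

P2, P3, P5, P8, P10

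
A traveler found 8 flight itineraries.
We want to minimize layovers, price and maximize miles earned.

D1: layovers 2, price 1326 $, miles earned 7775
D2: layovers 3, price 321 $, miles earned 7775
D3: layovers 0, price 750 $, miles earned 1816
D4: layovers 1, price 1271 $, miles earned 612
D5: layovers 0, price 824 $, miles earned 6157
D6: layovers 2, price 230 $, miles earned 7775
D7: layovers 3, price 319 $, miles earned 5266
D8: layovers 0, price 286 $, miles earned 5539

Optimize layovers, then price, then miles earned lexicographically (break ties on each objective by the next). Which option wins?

D8

First minimize layovers: best is 0, kept {D3, D5, D8}.
Then minimize price: best is 286, kept {D8}.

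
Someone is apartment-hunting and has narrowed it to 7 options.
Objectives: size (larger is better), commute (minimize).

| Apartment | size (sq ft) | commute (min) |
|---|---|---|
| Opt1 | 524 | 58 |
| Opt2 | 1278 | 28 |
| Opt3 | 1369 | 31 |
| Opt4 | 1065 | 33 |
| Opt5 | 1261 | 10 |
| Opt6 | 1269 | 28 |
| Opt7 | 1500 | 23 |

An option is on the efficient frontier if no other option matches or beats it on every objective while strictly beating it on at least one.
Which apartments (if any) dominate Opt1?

Opt2: size 1278≥524, commute 28≤58 — dominates Opt1.
Opt3: size 1369≥524, commute 31≤58 — dominates Opt1.
Opt4: size 1065≥524, commute 33≤58 — dominates Opt1.
Opt5: size 1261≥524, commute 10≤58 — dominates Opt1.
Opt6: size 1269≥524, commute 28≤58 — dominates Opt1.
Opt7: size 1500≥524, commute 23≤58 — dominates Opt1.

Opt2, Opt3, Opt4, Opt5, Opt6, Opt7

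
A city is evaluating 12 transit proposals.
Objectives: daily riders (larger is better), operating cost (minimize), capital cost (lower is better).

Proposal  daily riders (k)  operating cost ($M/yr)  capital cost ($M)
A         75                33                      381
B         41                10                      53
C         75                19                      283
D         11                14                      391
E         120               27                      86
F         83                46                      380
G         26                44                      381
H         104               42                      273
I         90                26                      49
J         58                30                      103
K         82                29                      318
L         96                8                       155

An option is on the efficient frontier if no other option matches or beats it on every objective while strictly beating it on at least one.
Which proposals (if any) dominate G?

A, B, C, E, H, I, J, K, L

A: daily riders 75≥26, operating cost 33≤44, capital cost 381≤381 — dominates G.
B: daily riders 41≥26, operating cost 10≤44, capital cost 53≤381 — dominates G.
C: daily riders 75≥26, operating cost 19≤44, capital cost 283≤381 — dominates G.
E: daily riders 120≥26, operating cost 27≤44, capital cost 86≤381 — dominates G.
H: daily riders 104≥26, operating cost 42≤44, capital cost 273≤381 — dominates G.
I: daily riders 90≥26, operating cost 26≤44, capital cost 49≤381 — dominates G.
J: daily riders 58≥26, operating cost 30≤44, capital cost 103≤381 — dominates G.
K: daily riders 82≥26, operating cost 29≤44, capital cost 318≤381 — dominates G.
L: daily riders 96≥26, operating cost 8≤44, capital cost 155≤381 — dominates G.
Others (D, F) are each worse than G on at least one objective.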